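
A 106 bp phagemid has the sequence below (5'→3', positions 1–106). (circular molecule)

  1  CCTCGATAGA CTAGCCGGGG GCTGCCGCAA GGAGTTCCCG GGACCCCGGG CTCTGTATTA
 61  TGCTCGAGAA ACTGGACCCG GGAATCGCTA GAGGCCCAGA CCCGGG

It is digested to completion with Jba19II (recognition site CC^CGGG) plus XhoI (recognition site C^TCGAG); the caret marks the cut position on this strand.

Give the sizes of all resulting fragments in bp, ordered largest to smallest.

42, 24, 17, 15, 8 bp

Jba19II sites (CCCGGG) start at positions 37, 45, 77, 101.
Jba19II cuts after base 2 of each site, so after positions 38, 46, 78, 102.
The XhoI site (CTCGAG) starts at position 63.
XhoI cuts after the first base of each site, so after position 63.
Combined cut positions: 38, 46, 63, 78, 102.
Circular molecule, 5 cuts → 5 fragments:
  39–46 → 8 bp
  47–63 → 17 bp
  64–78 → 15 bp
  79–102 → 24 bp
  103–106 then 1–38 → 4 + 38 = 42 bp
Sorted largest to smallest: 42, 24, 17, 15, 8 bp.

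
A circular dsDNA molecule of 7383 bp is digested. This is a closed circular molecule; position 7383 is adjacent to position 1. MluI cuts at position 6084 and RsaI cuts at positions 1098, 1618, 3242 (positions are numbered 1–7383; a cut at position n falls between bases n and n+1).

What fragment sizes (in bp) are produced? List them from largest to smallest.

2842, 2397, 1624, 520 bp

Combined cut positions (sorted): 1098, 1618, 3242, 6084.
Circular molecule, 4 cuts → 4 fragments:
  1618 − 1098 = 520 bp
  3242 − 1618 = 1624 bp
  6084 − 3242 = 2842 bp
  wrap: 7383 − 6084 + 1098 = 2397 bp
Sorted largest to smallest: 2842, 2397, 1624, 520 bp.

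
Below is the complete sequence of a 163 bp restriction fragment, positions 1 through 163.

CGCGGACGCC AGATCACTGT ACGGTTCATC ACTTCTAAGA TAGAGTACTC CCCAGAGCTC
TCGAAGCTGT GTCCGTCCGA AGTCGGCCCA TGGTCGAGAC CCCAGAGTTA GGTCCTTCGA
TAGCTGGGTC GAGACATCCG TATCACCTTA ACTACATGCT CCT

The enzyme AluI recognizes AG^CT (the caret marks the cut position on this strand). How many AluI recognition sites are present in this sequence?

3

AGCT occurs starting at positions 56, 65, 122.
AluI cuts at 3 sites.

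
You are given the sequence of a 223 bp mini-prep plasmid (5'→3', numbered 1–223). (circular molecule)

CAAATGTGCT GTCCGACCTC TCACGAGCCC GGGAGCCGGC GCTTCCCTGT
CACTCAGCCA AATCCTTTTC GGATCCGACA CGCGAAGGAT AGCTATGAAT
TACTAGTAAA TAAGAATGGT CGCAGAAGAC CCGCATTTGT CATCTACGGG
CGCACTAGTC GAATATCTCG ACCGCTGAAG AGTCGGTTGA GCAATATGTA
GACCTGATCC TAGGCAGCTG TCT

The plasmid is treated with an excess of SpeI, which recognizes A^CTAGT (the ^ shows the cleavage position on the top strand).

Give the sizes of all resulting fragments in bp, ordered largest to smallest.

SpeI sites (ACTAGT) start at positions 102, 154.
SpeI cuts after the first base of each site, so after positions 102, 154.
Circular molecule, 2 cuts → 2 fragments:
  103–154 → 52 bp
  155–223 then 1–102 → 69 + 102 = 171 bp
Sorted largest to smallest: 171, 52 bp.

171, 52 bp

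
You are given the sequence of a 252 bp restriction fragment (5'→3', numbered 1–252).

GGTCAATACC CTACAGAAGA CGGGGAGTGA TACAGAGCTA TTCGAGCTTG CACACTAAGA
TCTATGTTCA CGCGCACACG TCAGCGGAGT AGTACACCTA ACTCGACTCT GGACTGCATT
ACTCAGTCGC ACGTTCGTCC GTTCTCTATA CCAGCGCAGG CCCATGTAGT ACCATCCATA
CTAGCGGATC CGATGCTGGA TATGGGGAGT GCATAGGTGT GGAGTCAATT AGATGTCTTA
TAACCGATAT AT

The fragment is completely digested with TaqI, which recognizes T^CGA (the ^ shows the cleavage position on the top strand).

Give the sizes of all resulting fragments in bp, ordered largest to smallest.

TaqI sites (TCGA) start at positions 42, 103.
TaqI cuts after the first base of each site, so after positions 42, 103.
Linear molecule, 2 cuts → 3 fragments:
  1–42 → 42 bp
  43–103 → 61 bp
  104–252 → 149 bp
Sorted largest to smallest: 149, 61, 42 bp.

149, 61, 42 bp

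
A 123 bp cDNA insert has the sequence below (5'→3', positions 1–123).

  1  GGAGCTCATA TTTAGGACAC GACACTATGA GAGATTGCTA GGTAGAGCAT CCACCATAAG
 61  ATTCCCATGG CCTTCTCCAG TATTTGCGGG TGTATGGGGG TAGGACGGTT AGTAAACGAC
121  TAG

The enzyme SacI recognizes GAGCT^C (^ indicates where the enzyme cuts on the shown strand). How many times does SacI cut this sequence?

1

GAGCTC occurs starting at position 2.
SacI cuts at 1 site.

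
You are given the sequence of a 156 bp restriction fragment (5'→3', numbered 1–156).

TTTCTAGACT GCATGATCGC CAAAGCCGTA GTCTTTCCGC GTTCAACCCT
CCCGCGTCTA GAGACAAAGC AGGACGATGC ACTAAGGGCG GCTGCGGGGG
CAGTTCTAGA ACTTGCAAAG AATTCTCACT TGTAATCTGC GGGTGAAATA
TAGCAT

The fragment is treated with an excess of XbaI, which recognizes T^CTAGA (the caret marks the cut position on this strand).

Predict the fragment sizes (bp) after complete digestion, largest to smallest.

54, 51, 48, 3 bp

XbaI sites (TCTAGA) start at positions 3, 57, 105.
XbaI cuts after the first base of each site, so after positions 3, 57, 105.
Linear molecule, 3 cuts → 4 fragments:
  1–3 → 3 bp
  4–57 → 54 bp
  58–105 → 48 bp
  106–156 → 51 bp
Sorted largest to smallest: 54, 51, 48, 3 bp.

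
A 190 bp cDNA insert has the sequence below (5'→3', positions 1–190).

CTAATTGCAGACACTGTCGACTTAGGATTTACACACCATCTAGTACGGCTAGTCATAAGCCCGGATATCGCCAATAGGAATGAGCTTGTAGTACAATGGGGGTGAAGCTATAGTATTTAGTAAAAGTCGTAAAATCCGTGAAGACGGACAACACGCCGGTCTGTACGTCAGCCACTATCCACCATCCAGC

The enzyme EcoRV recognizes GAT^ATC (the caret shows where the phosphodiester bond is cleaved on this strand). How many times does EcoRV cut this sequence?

1

GATATC occurs starting at position 64.
EcoRV cuts at 1 site.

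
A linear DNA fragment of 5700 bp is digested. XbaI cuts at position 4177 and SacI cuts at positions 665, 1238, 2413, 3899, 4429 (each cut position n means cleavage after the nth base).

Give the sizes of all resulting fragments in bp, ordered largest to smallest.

1486, 1271, 1175, 665, 573, 278, 252 bp

Combined cut positions (sorted): 665, 1238, 2413, 3899, 4177, 4429.
Linear molecule, 6 cuts → 7 fragments:
  665 − 0 = 665 bp
  1238 − 665 = 573 bp
  2413 − 1238 = 1175 bp
  3899 − 2413 = 1486 bp
  4177 − 3899 = 278 bp
  4429 − 4177 = 252 bp
  5700 − 4429 = 1271 bp
Sorted largest to smallest: 1486, 1271, 1175, 665, 573, 278, 252 bp.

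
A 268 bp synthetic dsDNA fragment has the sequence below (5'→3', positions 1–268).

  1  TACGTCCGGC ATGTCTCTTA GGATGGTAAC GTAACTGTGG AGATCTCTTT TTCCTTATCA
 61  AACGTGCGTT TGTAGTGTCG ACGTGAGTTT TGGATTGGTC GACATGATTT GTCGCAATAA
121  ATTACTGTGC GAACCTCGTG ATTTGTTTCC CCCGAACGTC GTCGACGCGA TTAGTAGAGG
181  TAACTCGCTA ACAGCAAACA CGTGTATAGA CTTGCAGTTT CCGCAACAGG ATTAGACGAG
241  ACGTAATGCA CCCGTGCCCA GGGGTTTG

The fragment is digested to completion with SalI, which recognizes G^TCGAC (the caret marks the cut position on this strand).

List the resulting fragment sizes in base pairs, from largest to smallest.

SalI sites (GTCGAC) start at positions 77, 98, 161.
SalI cuts after the first base of each site, so after positions 77, 98, 161.
Linear molecule, 3 cuts → 4 fragments:
  1–77 → 77 bp
  78–98 → 21 bp
  99–161 → 63 bp
  162–268 → 107 bp
Sorted largest to smallest: 107, 77, 63, 21 bp.

107, 77, 63, 21 bp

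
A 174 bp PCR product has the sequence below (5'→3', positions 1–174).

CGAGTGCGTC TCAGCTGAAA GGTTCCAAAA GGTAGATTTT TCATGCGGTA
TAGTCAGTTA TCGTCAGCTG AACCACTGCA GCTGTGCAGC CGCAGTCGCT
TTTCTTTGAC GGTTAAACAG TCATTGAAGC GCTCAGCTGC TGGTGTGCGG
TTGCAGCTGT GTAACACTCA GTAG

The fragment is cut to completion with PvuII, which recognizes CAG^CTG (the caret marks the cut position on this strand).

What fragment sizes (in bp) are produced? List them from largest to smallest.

PvuII sites (CAGCTG) start at positions 12, 65, 79, 134, 154.
PvuII cuts after base 3 of each site, so after positions 14, 67, 81, 136, 156.
Linear molecule, 5 cuts → 6 fragments:
  1–14 → 14 bp
  15–67 → 53 bp
  68–81 → 14 bp
  82–136 → 55 bp
  137–156 → 20 bp
  157–174 → 18 bp
Sorted largest to smallest: 55, 53, 20, 18, 14, 14 bp.

55, 53, 20, 18, 14, 14 bp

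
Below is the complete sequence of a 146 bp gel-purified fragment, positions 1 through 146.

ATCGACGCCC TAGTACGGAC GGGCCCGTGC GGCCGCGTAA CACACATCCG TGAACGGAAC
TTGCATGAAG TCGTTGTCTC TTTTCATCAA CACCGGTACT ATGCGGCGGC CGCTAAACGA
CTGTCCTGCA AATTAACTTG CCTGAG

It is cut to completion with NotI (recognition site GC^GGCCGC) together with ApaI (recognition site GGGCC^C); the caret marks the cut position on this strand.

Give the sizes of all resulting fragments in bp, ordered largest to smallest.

NotI sites (GCGGCCGC) start at positions 29, 106.
NotI cuts after base 2 of each site, so after positions 30, 107.
The ApaI site (GGGCCC) starts at position 21.
ApaI cuts after base 5 of each site (before the last base), so after position 25.
Combined cut positions: 25, 30, 107.
Linear molecule, 3 cuts → 4 fragments:
  1–25 → 25 bp
  26–30 → 5 bp
  31–107 → 77 bp
  108–146 → 39 bp
Sorted largest to smallest: 77, 39, 25, 5 bp.

77, 39, 25, 5 bp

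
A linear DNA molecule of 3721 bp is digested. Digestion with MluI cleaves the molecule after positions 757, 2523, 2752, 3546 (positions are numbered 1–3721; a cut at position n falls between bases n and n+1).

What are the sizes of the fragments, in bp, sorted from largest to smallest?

Linear molecule, 4 cuts → 5 fragments:
  757 − 0 = 757 bp
  2523 − 757 = 1766 bp
  2752 − 2523 = 229 bp
  3546 − 2752 = 794 bp
  3721 − 3546 = 175 bp
Sorted largest to smallest: 1766, 794, 757, 229, 175 bp.

1766, 794, 757, 229, 175 bp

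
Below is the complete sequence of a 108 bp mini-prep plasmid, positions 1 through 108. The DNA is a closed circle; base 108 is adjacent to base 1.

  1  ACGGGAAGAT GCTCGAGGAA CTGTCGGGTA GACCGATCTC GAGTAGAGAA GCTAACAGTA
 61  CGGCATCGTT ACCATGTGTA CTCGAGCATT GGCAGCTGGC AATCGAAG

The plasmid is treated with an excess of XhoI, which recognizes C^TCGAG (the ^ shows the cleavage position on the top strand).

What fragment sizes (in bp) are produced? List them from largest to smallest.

43, 39, 26 bp

XhoI sites (CTCGAG) start at positions 12, 38, 81.
XhoI cuts after the first base of each site, so after positions 12, 38, 81.
Circular molecule, 3 cuts → 3 fragments:
  13–38 → 26 bp
  39–81 → 43 bp
  82–108 then 1–12 → 27 + 12 = 39 bp
Sorted largest to smallest: 43, 39, 26 bp.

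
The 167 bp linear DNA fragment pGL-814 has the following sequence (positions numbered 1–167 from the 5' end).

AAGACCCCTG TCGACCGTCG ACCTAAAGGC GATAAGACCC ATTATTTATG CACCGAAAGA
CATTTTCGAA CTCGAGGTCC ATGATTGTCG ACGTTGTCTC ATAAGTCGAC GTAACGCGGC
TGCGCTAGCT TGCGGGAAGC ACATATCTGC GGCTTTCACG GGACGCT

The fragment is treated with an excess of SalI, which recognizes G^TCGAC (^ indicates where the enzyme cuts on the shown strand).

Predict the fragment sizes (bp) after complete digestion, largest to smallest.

SalI sites (GTCGAC) start at positions 10, 17, 87, 105.
SalI cuts after the first base of each site, so after positions 10, 17, 87, 105.
Linear molecule, 4 cuts → 5 fragments:
  1–10 → 10 bp
  11–17 → 7 bp
  18–87 → 70 bp
  88–105 → 18 bp
  106–167 → 62 bp
Sorted largest to smallest: 70, 62, 18, 10, 7 bp.

70, 62, 18, 10, 7 bp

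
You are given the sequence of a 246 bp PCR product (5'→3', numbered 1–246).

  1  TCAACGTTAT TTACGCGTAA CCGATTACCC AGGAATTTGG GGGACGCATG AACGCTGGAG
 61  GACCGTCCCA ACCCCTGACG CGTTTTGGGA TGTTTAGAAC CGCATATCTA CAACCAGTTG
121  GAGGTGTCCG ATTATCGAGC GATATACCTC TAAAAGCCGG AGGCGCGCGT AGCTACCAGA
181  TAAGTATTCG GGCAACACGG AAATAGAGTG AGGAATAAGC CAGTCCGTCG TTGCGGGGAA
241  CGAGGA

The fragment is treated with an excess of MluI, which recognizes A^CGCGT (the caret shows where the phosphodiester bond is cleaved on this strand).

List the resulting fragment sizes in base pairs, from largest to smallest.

MluI sites (ACGCGT) start at positions 13, 78.
MluI cuts after the first base of each site, so after positions 13, 78.
Linear molecule, 2 cuts → 3 fragments:
  1–13 → 13 bp
  14–78 → 65 bp
  79–246 → 168 bp
Sorted largest to smallest: 168, 65, 13 bp.

168, 65, 13 bp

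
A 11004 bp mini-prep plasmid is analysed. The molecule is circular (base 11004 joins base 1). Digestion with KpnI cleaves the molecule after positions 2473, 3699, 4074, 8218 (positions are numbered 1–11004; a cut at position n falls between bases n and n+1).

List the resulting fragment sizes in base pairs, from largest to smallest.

Circular molecule, 4 cuts → 4 fragments:
  3699 − 2473 = 1226 bp
  4074 − 3699 = 375 bp
  8218 − 4074 = 4144 bp
  wrap: 11004 − 8218 + 2473 = 5259 bp
Sorted largest to smallest: 5259, 4144, 1226, 375 bp.

5259, 4144, 1226, 375 bp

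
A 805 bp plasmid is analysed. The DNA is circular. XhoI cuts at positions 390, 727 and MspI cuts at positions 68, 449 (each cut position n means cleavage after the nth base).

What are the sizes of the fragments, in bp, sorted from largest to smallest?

322, 278, 146, 59 bp

Combined cut positions (sorted): 68, 390, 449, 727.
Circular molecule, 4 cuts → 4 fragments:
  390 − 68 = 322 bp
  449 − 390 = 59 bp
  727 − 449 = 278 bp
  wrap: 805 − 727 + 68 = 146 bp
Sorted largest to smallest: 322, 278, 146, 59 bp.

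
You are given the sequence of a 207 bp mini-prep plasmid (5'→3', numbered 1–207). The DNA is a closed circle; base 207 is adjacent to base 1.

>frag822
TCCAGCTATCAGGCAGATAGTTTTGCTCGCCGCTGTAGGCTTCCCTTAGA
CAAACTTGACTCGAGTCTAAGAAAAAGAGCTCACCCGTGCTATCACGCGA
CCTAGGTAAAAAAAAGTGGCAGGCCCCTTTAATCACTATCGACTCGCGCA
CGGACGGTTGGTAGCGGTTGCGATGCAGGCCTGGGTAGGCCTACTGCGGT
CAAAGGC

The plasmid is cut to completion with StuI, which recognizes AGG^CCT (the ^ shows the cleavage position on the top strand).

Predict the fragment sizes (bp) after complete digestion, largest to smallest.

StuI sites (AGGCCT) start at positions 177, 187.
StuI cuts after base 3 of each site, so after positions 179, 189.
Circular molecule, 2 cuts → 2 fragments:
  180–189 → 10 bp
  190–207 then 1–179 → 18 + 179 = 197 bp
Sorted largest to smallest: 197, 10 bp.

197, 10 bp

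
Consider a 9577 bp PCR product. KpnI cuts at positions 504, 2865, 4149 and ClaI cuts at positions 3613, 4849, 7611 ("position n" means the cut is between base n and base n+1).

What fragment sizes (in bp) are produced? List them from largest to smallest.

2762, 2361, 1966, 748, 700, 536, 504 bp

Combined cut positions (sorted): 504, 2865, 3613, 4149, 4849, 7611.
Linear molecule, 6 cuts → 7 fragments:
  504 − 0 = 504 bp
  2865 − 504 = 2361 bp
  3613 − 2865 = 748 bp
  4149 − 3613 = 536 bp
  4849 − 4149 = 700 bp
  7611 − 4849 = 2762 bp
  9577 − 7611 = 1966 bp
Sorted largest to smallest: 2762, 2361, 1966, 748, 700, 536, 504 bp.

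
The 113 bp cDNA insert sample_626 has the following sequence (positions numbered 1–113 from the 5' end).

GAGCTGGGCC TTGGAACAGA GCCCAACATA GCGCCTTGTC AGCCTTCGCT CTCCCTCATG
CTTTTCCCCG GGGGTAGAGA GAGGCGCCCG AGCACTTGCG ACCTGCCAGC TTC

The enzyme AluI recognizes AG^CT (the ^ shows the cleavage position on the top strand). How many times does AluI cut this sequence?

2

AGCT occurs starting at positions 2, 108.
AluI cuts at 2 sites.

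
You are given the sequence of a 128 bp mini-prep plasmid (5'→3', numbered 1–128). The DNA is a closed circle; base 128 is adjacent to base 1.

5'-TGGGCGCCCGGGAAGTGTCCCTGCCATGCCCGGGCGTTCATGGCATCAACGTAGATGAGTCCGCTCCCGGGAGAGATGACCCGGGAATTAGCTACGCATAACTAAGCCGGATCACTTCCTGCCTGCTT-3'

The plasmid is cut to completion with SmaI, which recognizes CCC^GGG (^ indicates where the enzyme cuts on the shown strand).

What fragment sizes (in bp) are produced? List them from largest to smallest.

SmaI sites (CCCGGG) start at positions 7, 29, 66, 80.
SmaI cuts after base 3 of each site, so after positions 9, 31, 68, 82.
Circular molecule, 4 cuts → 4 fragments:
  10–31 → 22 bp
  32–68 → 37 bp
  69–82 → 14 bp
  83–128 then 1–9 → 46 + 9 = 55 bp
Sorted largest to smallest: 55, 37, 22, 14 bp.

55, 37, 22, 14 bp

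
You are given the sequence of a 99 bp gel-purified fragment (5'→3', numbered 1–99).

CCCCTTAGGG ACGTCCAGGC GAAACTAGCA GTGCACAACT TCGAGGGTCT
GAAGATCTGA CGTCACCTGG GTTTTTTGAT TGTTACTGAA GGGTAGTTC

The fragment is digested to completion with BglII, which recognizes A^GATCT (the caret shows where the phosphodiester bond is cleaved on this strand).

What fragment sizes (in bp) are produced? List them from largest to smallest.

The BglII site (AGATCT) starts at position 53.
BglII cuts after the first base of each site, so after position 53.
Linear molecule, 1 cut → 2 fragments:
  1–53 → 53 bp
  54–99 → 46 bp
Sorted largest to smallest: 53, 46 bp.

53, 46 bp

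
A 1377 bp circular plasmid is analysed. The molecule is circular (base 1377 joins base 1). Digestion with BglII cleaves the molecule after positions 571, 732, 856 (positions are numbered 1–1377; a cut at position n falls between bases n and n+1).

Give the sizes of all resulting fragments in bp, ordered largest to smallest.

Circular molecule, 3 cuts → 3 fragments:
  732 − 571 = 161 bp
  856 − 732 = 124 bp
  wrap: 1377 − 856 + 571 = 1092 bp
Sorted largest to smallest: 1092, 161, 124 bp.

1092, 161, 124 bp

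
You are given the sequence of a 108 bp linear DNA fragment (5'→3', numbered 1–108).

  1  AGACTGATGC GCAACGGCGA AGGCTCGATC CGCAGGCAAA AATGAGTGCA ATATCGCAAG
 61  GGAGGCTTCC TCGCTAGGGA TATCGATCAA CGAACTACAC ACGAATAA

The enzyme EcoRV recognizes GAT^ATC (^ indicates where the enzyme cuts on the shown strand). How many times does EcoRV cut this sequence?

GATATC occurs starting at position 79.
EcoRV cuts at 1 site.

1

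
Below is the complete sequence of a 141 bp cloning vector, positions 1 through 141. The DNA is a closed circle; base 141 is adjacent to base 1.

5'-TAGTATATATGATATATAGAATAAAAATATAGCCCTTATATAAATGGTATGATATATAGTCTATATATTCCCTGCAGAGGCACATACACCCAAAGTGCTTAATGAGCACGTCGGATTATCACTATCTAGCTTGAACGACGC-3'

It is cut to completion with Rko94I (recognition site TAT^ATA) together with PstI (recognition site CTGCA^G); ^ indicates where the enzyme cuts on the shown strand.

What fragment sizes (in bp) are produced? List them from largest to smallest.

Rko94I sites (TATATA) start at positions 4, 13, 37, 53, 62.
Rko94I cuts after base 3 of each site, so after positions 6, 15, 39, 55, 64.
The PstI site (CTGCAG) starts at position 72.
PstI cuts after base 5 of each site (before the last base), so after position 76.
Combined cut positions: 6, 15, 39, 55, 64, 76.
Circular molecule, 6 cuts → 6 fragments:
  7–15 → 9 bp
  16–39 → 24 bp
  40–55 → 16 bp
  56–64 → 9 bp
  65–76 → 12 bp
  77–141 then 1–6 → 65 + 6 = 71 bp
Sorted largest to smallest: 71, 24, 16, 12, 9, 9 bp.

71, 24, 16, 12, 9, 9 bp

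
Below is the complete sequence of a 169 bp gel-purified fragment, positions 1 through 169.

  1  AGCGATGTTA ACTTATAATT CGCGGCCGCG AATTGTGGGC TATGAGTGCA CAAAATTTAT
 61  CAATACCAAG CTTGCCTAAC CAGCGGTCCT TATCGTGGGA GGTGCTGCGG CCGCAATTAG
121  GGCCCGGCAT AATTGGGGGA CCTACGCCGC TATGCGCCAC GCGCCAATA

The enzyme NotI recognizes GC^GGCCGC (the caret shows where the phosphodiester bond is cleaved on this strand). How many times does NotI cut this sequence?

GCGGCCGC occurs starting at positions 22, 107.
NotI cuts at 2 sites.

2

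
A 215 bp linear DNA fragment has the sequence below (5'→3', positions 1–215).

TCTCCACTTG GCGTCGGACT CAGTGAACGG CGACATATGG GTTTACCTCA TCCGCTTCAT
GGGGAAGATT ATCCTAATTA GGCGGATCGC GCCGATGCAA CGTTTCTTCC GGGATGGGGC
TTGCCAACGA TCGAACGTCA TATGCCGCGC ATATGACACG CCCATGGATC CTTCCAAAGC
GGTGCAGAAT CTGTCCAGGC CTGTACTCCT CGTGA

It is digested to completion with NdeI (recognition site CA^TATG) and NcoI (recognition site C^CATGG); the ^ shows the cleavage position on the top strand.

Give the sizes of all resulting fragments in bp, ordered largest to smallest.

105, 53, 35, 11, 11 bp

NdeI sites (CATATG) start at positions 34, 139, 150.
NdeI cuts after base 2 of each site, so after positions 35, 140, 151.
The NcoI site (CCATGG) starts at position 162.
NcoI cuts after the first base of each site, so after position 162.
Combined cut positions: 35, 140, 151, 162.
Linear molecule, 4 cuts → 5 fragments:
  1–35 → 35 bp
  36–140 → 105 bp
  141–151 → 11 bp
  152–162 → 11 bp
  163–215 → 53 bp
Sorted largest to smallest: 105, 53, 35, 11, 11 bp.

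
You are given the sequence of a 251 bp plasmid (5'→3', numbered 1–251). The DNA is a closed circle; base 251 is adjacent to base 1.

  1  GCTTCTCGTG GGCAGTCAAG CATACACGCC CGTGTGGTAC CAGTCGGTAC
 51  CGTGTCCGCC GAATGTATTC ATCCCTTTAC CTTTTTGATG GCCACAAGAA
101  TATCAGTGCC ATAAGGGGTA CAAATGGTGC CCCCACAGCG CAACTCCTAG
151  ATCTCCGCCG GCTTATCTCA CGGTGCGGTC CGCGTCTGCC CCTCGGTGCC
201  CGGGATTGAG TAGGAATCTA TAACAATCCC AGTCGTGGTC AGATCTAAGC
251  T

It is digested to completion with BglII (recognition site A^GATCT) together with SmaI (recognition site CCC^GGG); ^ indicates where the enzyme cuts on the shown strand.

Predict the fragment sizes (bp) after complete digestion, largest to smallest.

BglII sites (AGATCT) start at positions 149, 241.
BglII cuts after the first base of each site, so after positions 149, 241.
The SmaI site (CCCGGG) starts at position 199.
SmaI cuts after base 3 of each site, so after position 201.
Combined cut positions: 149, 201, 241.
Circular molecule, 3 cuts → 3 fragments:
  150–201 → 52 bp
  202–241 → 40 bp
  242–251 then 1–149 → 10 + 149 = 159 bp
Sorted largest to smallest: 159, 52, 40 bp.

159, 52, 40 bp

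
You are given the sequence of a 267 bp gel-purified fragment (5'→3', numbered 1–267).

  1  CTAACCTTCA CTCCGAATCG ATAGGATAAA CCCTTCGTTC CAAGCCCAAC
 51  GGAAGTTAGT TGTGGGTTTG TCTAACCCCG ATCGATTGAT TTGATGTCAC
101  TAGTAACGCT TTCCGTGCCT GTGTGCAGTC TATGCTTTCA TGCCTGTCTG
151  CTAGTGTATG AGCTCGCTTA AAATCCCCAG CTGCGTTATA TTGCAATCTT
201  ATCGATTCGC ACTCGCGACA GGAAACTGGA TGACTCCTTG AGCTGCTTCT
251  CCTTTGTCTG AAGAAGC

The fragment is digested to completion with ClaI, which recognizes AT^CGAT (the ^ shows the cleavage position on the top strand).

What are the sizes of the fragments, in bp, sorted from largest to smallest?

120, 65, 64, 18 bp

ClaI sites (ATCGAT) start at positions 17, 81, 201.
ClaI cuts after base 2 of each site, so after positions 18, 82, 202.
Linear molecule, 3 cuts → 4 fragments:
  1–18 → 18 bp
  19–82 → 64 bp
  83–202 → 120 bp
  203–267 → 65 bp
Sorted largest to smallest: 120, 65, 64, 18 bp.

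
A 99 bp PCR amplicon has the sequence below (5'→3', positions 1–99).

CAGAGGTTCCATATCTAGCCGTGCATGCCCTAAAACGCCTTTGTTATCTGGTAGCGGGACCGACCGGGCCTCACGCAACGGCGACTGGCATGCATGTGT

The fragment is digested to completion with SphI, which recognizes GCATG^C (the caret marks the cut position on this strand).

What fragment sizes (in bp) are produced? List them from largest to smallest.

SphI sites (GCATGC) start at positions 23, 88.
SphI cuts after base 5 of each site (before the last base), so after positions 27, 92.
Linear molecule, 2 cuts → 3 fragments:
  1–27 → 27 bp
  28–92 → 65 bp
  93–99 → 7 bp
Sorted largest to smallest: 65, 27, 7 bp.

65, 27, 7 bp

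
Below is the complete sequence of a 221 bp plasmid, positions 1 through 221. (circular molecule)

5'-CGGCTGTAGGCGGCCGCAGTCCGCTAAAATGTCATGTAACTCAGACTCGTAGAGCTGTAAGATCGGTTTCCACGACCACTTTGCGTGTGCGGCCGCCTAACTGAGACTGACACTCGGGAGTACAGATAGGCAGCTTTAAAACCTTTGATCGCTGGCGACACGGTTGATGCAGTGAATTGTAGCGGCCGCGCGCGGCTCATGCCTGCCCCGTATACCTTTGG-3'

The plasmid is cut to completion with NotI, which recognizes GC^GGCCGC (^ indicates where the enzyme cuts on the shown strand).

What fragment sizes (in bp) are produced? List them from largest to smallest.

NotI sites (GCGGCCGC) start at positions 10, 89, 182.
NotI cuts after base 2 of each site, so after positions 11, 90, 183.
Circular molecule, 3 cuts → 3 fragments:
  12–90 → 79 bp
  91–183 → 93 bp
  184–221 then 1–11 → 38 + 11 = 49 bp
Sorted largest to smallest: 93, 79, 49 bp.

93, 79, 49 bp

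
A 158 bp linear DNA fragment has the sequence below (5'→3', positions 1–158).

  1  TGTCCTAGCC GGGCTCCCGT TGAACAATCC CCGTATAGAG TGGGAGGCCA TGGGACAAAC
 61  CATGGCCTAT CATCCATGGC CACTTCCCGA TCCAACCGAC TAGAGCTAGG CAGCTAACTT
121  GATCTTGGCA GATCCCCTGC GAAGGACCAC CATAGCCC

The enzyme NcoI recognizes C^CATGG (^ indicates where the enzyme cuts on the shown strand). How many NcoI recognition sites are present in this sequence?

CCATGG occurs starting at positions 48, 60, 74.
NcoI cuts at 3 sites.

3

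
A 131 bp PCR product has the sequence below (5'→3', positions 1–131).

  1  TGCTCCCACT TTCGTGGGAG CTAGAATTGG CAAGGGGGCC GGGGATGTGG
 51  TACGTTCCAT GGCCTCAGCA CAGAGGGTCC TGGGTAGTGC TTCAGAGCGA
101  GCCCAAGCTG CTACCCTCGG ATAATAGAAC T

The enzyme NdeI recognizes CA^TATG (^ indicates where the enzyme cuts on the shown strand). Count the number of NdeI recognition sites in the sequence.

0

No occurrence of CATATG is present in the sequence.
NdeI does not cut: 0 sites.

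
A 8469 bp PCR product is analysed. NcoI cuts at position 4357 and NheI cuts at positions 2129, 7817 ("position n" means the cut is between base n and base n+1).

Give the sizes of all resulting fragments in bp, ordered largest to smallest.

3460, 2228, 2129, 652 bp

Combined cut positions (sorted): 2129, 4357, 7817.
Linear molecule, 3 cuts → 4 fragments:
  2129 − 0 = 2129 bp
  4357 − 2129 = 2228 bp
  7817 − 4357 = 3460 bp
  8469 − 7817 = 652 bp
Sorted largest to smallest: 3460, 2228, 2129, 652 bp.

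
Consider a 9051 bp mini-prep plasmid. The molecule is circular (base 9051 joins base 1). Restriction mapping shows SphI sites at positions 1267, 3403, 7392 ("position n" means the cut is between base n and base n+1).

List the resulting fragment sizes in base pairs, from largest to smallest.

Circular molecule, 3 cuts → 3 fragments:
  3403 − 1267 = 2136 bp
  7392 − 3403 = 3989 bp
  wrap: 9051 − 7392 + 1267 = 2926 bp
Sorted largest to smallest: 3989, 2926, 2136 bp.

3989, 2926, 2136 bp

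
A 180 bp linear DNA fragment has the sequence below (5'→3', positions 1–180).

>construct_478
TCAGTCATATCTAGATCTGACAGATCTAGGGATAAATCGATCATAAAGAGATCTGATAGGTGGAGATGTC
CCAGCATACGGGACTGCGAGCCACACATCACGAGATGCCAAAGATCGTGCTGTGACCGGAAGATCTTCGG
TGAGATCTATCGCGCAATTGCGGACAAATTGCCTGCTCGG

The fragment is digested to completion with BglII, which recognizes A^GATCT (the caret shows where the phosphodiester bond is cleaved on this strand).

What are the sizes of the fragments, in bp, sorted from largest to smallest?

BglII sites (AGATCT) start at positions 13, 22, 49, 131, 143.
BglII cuts after the first base of each site, so after positions 13, 22, 49, 131, 143.
Linear molecule, 5 cuts → 6 fragments:
  1–13 → 13 bp
  14–22 → 9 bp
  23–49 → 27 bp
  50–131 → 82 bp
  132–143 → 12 bp
  144–180 → 37 bp
Sorted largest to smallest: 82, 37, 27, 13, 12, 9 bp.

82, 37, 27, 13, 12, 9 bp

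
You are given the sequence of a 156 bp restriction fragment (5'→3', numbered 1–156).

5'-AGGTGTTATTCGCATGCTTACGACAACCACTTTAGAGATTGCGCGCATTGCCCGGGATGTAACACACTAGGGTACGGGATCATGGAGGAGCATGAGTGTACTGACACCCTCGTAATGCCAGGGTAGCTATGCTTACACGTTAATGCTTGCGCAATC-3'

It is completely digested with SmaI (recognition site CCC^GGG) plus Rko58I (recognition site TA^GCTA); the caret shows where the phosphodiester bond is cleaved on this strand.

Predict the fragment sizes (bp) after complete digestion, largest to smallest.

The SmaI site (CCCGGG) starts at position 51.
SmaI cuts after base 3 of each site, so after position 53.
The Rko58I site (TAGCTA) starts at position 124.
Rko58I cuts after base 2 of each site, so after position 125.
Combined cut positions: 53, 125.
Linear molecule, 2 cuts → 3 fragments:
  1–53 → 53 bp
  54–125 → 72 bp
  126–156 → 31 bp
Sorted largest to smallest: 72, 53, 31 bp.

72, 53, 31 bp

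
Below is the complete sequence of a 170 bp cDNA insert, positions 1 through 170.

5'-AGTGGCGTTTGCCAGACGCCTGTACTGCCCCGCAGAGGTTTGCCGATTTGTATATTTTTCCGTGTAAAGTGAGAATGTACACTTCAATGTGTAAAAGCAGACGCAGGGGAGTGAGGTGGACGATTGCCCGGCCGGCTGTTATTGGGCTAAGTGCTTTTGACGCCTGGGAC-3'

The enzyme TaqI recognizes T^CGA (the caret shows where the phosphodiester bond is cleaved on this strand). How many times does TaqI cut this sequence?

No occurrence of TCGA is present in the sequence.
TaqI does not cut: 0 sites.

0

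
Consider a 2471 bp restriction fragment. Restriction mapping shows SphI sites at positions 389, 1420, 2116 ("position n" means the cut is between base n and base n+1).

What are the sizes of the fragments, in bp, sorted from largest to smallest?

1031, 696, 389, 355 bp

Linear molecule, 3 cuts → 4 fragments:
  389 − 0 = 389 bp
  1420 − 389 = 1031 bp
  2116 − 1420 = 696 bp
  2471 − 2116 = 355 bp
Sorted largest to smallest: 1031, 696, 389, 355 bp.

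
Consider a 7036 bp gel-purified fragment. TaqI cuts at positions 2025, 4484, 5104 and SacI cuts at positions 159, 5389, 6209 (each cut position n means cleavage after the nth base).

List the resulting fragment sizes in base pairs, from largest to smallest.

2459, 1866, 827, 820, 620, 285, 159 bp

Combined cut positions (sorted): 159, 2025, 4484, 5104, 5389, 6209.
Linear molecule, 6 cuts → 7 fragments:
  159 − 0 = 159 bp
  2025 − 159 = 1866 bp
  4484 − 2025 = 2459 bp
  5104 − 4484 = 620 bp
  5389 − 5104 = 285 bp
  6209 − 5389 = 820 bp
  7036 − 6209 = 827 bp
Sorted largest to smallest: 2459, 1866, 827, 820, 620, 285, 159 bp.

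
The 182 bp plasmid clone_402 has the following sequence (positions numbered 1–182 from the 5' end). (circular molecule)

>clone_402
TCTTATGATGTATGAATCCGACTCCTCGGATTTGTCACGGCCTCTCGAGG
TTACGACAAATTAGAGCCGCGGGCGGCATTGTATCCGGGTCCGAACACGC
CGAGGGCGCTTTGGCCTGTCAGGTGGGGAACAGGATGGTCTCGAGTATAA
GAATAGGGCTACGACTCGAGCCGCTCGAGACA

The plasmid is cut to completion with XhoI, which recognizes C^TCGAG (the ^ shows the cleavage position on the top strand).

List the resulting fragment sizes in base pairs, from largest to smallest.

XhoI sites (CTCGAG) start at positions 44, 140, 165, 174.
XhoI cuts after the first base of each site, so after positions 44, 140, 165, 174.
Circular molecule, 4 cuts → 4 fragments:
  45–140 → 96 bp
  141–165 → 25 bp
  166–174 → 9 bp
  175–182 then 1–44 → 8 + 44 = 52 bp
Sorted largest to smallest: 96, 52, 25, 9 bp.

96, 52, 25, 9 bp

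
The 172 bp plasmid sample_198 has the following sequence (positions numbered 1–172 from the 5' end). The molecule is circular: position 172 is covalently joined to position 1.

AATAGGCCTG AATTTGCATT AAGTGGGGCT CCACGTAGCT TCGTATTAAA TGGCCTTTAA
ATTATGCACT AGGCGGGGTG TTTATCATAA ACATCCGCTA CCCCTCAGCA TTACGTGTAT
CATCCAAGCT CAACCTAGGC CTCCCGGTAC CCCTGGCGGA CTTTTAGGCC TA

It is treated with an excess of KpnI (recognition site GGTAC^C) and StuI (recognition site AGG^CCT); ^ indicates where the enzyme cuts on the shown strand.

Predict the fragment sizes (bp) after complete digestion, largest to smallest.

133, 18, 11, 10 bp

The KpnI site (GGTACC) starts at position 146.
KpnI cuts after base 5 of each site (before the last base), so after position 150.
StuI sites (AGGCCT) start at positions 4, 137, 166.
StuI cuts after base 3 of each site, so after positions 6, 139, 168.
Combined cut positions: 6, 139, 150, 168.
Circular molecule, 4 cuts → 4 fragments:
  7–139 → 133 bp
  140–150 → 11 bp
  151–168 → 18 bp
  169–172 then 1–6 → 4 + 6 = 10 bp
Sorted largest to smallest: 133, 18, 11, 10 bp.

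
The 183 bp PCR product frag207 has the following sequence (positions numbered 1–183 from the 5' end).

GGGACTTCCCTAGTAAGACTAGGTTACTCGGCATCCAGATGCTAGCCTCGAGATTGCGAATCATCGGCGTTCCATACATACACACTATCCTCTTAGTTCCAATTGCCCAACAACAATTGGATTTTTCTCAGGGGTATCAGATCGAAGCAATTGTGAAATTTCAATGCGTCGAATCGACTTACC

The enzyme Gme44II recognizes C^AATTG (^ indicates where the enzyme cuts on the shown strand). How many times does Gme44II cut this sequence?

CAATTG occurs starting at positions 100, 114, 148.
Gme44II cuts at 3 sites.

3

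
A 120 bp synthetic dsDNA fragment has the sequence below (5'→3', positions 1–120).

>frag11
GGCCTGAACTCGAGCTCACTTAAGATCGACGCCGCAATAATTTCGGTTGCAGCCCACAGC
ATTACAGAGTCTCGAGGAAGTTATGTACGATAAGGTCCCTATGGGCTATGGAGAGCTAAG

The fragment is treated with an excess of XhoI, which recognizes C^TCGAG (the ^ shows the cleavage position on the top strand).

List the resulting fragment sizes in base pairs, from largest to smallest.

XhoI sites (CTCGAG) start at positions 9, 71.
XhoI cuts after the first base of each site, so after positions 9, 71.
Linear molecule, 2 cuts → 3 fragments:
  1–9 → 9 bp
  10–71 → 62 bp
  72–120 → 49 bp
Sorted largest to smallest: 62, 49, 9 bp.

62, 49, 9 bp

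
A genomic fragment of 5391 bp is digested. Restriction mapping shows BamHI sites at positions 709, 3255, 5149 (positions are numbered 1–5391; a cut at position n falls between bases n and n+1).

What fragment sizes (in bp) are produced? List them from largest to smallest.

Linear molecule, 3 cuts → 4 fragments:
  709 − 0 = 709 bp
  3255 − 709 = 2546 bp
  5149 − 3255 = 1894 bp
  5391 − 5149 = 242 bp
Sorted largest to smallest: 2546, 1894, 709, 242 bp.

2546, 1894, 709, 242 bp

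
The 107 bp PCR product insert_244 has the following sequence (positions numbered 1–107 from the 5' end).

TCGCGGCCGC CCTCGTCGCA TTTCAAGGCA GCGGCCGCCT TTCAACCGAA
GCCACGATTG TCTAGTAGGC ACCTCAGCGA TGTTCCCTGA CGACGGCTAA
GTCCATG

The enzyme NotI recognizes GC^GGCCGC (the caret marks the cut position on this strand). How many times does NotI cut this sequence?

2

GCGGCCGC occurs starting at positions 3, 31.
NotI cuts at 2 sites.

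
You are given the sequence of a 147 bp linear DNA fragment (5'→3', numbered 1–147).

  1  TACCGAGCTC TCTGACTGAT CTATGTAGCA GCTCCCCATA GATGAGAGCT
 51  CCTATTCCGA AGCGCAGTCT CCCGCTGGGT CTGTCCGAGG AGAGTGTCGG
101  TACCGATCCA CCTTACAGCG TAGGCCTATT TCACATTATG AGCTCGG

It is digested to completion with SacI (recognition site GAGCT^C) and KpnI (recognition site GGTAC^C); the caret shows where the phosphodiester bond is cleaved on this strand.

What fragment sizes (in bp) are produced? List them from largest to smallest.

SacI sites (GAGCTC) start at positions 5, 46, 140.
SacI cuts after base 5 of each site (before the last base), so after positions 9, 50, 144.
The KpnI site (GGTACC) starts at position 99.
KpnI cuts after base 5 of each site (before the last base), so after position 103.
Combined cut positions: 9, 50, 103, 144.
Linear molecule, 4 cuts → 5 fragments:
  1–9 → 9 bp
  10–50 → 41 bp
  51–103 → 53 bp
  104–144 → 41 bp
  145–147 → 3 bp
Sorted largest to smallest: 53, 41, 41, 9, 3 bp.

53, 41, 41, 9, 3 bp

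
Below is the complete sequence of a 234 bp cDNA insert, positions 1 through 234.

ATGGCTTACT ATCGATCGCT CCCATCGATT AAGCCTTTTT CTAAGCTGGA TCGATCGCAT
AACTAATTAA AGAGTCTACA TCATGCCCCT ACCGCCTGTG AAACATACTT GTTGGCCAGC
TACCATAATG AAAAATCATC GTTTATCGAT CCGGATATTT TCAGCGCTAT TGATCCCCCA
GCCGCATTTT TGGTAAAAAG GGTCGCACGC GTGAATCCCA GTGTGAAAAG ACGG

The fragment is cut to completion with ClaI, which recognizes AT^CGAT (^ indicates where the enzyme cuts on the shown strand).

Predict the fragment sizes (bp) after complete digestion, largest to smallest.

95, 88, 26, 13, 12 bp

ClaI sites (ATCGAT) start at positions 11, 24, 50, 145.
ClaI cuts after base 2 of each site, so after positions 12, 25, 51, 146.
Linear molecule, 4 cuts → 5 fragments:
  1–12 → 12 bp
  13–25 → 13 bp
  26–51 → 26 bp
  52–146 → 95 bp
  147–234 → 88 bp
Sorted largest to smallest: 95, 88, 26, 13, 12 bp.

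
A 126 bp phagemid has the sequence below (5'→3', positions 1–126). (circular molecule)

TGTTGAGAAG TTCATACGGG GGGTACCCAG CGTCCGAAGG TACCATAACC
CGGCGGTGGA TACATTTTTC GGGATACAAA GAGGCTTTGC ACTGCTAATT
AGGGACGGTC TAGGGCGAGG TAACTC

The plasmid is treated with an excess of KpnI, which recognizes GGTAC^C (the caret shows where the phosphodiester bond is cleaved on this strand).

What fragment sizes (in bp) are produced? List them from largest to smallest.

KpnI sites (GGTACC) start at positions 22, 39.
KpnI cuts after base 5 of each site (before the last base), so after positions 26, 43.
Circular molecule, 2 cuts → 2 fragments:
  27–43 → 17 bp
  44–126 then 1–26 → 83 + 26 = 109 bp
Sorted largest to smallest: 109, 17 bp.

109, 17 bp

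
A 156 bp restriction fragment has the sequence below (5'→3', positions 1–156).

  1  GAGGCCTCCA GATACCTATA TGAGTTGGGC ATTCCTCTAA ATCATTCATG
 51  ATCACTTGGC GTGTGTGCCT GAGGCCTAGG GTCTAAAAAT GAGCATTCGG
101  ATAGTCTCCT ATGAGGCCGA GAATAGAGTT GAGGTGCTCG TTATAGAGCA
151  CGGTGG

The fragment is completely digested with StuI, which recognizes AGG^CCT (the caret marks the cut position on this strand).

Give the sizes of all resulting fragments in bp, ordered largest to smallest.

StuI sites (AGGCCT) start at positions 2, 72.
StuI cuts after base 3 of each site, so after positions 4, 74.
Linear molecule, 2 cuts → 3 fragments:
  1–4 → 4 bp
  5–74 → 70 bp
  75–156 → 82 bp
Sorted largest to smallest: 82, 70, 4 bp.

82, 70, 4 bp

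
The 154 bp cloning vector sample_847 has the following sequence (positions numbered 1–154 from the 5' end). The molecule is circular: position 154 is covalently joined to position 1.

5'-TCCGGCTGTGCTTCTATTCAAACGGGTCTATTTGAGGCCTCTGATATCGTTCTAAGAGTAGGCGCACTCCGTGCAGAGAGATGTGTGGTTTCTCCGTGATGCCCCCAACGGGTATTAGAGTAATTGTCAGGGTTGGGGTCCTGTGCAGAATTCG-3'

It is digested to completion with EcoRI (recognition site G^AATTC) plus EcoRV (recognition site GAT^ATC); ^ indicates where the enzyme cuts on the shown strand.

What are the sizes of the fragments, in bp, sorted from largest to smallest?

103, 51 bp

The EcoRI site (GAATTC) starts at position 148.
EcoRI cuts after the first base of each site, so after position 148.
The EcoRV site (GATATC) starts at position 43.
EcoRV cuts after base 3 of each site, so after position 45.
Combined cut positions: 45, 148.
Circular molecule, 2 cuts → 2 fragments:
  46–148 → 103 bp
  149–154 then 1–45 → 6 + 45 = 51 bp
Sorted largest to smallest: 103, 51 bp.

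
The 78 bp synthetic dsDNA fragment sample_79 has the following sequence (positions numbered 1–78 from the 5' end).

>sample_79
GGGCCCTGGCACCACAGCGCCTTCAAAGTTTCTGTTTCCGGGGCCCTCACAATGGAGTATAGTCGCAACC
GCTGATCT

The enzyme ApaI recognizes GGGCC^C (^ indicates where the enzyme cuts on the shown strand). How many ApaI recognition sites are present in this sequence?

2

GGGCCC occurs starting at positions 1, 41.
ApaI cuts at 2 sites.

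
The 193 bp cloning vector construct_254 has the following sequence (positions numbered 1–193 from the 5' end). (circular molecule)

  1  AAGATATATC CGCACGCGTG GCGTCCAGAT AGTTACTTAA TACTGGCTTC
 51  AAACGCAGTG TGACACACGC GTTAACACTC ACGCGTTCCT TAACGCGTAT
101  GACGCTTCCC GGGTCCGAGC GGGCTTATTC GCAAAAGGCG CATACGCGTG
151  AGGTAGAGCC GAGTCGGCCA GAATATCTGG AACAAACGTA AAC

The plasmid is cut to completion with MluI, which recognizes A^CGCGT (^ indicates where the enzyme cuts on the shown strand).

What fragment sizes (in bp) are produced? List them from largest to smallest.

63, 53, 51, 14, 12 bp

MluI sites (ACGCGT) start at positions 14, 67, 81, 93, 144.
MluI cuts after the first base of each site, so after positions 14, 67, 81, 93, 144.
Circular molecule, 5 cuts → 5 fragments:
  15–67 → 53 bp
  68–81 → 14 bp
  82–93 → 12 bp
  94–144 → 51 bp
  145–193 then 1–14 → 49 + 14 = 63 bp
Sorted largest to smallest: 63, 53, 51, 14, 12 bp.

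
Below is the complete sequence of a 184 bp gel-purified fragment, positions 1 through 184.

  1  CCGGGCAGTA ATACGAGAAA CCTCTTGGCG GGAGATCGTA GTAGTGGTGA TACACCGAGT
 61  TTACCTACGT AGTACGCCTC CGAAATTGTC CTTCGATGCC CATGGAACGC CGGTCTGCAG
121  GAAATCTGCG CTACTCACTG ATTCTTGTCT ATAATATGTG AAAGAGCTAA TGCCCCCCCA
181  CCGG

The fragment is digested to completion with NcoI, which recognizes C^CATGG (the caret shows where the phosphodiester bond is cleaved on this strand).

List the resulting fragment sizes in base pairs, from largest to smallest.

The NcoI site (CCATGG) starts at position 100.
NcoI cuts after the first base of each site, so after position 100.
Linear molecule, 1 cut → 2 fragments:
  1–100 → 100 bp
  101–184 → 84 bp
Sorted largest to smallest: 100, 84 bp.

100, 84 bp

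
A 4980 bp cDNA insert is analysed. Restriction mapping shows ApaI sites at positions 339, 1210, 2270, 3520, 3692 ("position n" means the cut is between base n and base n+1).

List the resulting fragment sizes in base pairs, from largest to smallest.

1288, 1250, 1060, 871, 339, 172 bp

Linear molecule, 5 cuts → 6 fragments:
  339 − 0 = 339 bp
  1210 − 339 = 871 bp
  2270 − 1210 = 1060 bp
  3520 − 2270 = 1250 bp
  3692 − 3520 = 172 bp
  4980 − 3692 = 1288 bp
Sorted largest to smallest: 1288, 1250, 1060, 871, 339, 172 bp.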